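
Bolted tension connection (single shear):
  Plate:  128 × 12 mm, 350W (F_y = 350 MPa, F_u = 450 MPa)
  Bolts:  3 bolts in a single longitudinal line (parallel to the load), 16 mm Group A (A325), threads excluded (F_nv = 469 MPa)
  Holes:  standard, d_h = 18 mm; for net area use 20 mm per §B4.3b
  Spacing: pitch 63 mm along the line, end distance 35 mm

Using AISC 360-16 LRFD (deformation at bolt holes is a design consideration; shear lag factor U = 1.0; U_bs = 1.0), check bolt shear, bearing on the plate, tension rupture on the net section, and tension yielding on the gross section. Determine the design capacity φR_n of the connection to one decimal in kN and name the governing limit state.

Bolt shear: A_b = π(16)²/4 = 201.06 mm². φR_n = 0.75 × 469 × 201.06 × 3 × 1 = 212.2 kN.
Bearing (12 mm plate, F_u = 450 MPa): end bolts L_c = 35 − 18/2 = 26, R_n = min(1.2×26×12×450, 2.4×16×12×450) = 168.48 kN/bolt; interior L_c = 63 − 18 = 45, R_n = 207.36 kN/bolt. φR_n = 0.75 × (1×168.48 + 2×207.36) = 437.4 kN.
Tension rupture (net): A_n = (128 − 1×20)×12 = 1296 mm² (U = 1.0, A_e = A_n). φR_n = 0.75 × 450 × 1296 = 437.4 kN.
Tension yield (gross): A_g = 128×12 = 1536 mm². φR_n = 0.90 × 350 × 1536 = 483.8 kN.
Governing: min(212.2, 437.4, 437.4, 483.8) = 212.2 kN → bolt shear.

212.2 kN (bolt shear governs)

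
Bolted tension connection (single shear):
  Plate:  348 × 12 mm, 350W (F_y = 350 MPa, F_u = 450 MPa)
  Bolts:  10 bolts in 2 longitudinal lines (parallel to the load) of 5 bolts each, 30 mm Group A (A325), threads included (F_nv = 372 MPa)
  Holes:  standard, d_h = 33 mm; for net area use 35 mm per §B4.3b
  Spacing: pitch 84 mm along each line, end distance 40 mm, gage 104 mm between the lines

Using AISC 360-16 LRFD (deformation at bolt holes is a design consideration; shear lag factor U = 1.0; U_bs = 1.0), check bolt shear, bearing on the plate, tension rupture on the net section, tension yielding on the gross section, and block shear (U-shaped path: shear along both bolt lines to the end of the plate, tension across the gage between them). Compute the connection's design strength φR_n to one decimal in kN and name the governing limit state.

1125.9 kN (net-section rupture governs)

Bolt shear: A_b = π(30)²/4 = 706.86 mm². φR_n = 0.75 × 372 × 706.86 × 10 × 1 = 1972.1 kN.
Bearing (12 mm plate, F_u = 450 MPa): end bolts L_c = 40 − 33/2 = 23.5, R_n = min(1.2×23.5×12×450, 2.4×30×12×450) = 152.28 kN/bolt; interior L_c = 84 − 33 = 51, R_n = 330.48 kN/bolt. φR_n = 0.75 × (2×152.28 + 8×330.48) = 2211.3 kN.
Tension rupture (net): A_n = (348 − 2×35)×12 = 3336 mm² (U = 1.0, A_e = A_n). φR_n = 0.75 × 450 × 3336 = 1125.9 kN.
Tension yield (gross): A_g = 348×12 = 4176 mm². φR_n = 0.90 × 350 × 4176 = 1315.4 kN.
Block shear: shear path 2×[40+4×84] = 2×376 mm, A_gv = 9024, A_nv = 2×(376 − 4.5×35)×12 = 5244 mm²; tension across gage: (104 − 1×35)×12 = 828 mm². R_n = min(0.6×450×5244, 0.6×350×9024) + 1.0×450×828 = min(1415.9, 1895) + 372.6 = 1788.5 kN. φR_n = 0.75 × 1788.5 = 1341.4 kN.
Governing: min(1972.1, 2211.3, 1125.9, 1315.4, 1341.4) = 1125.9 kN → net-section rupture.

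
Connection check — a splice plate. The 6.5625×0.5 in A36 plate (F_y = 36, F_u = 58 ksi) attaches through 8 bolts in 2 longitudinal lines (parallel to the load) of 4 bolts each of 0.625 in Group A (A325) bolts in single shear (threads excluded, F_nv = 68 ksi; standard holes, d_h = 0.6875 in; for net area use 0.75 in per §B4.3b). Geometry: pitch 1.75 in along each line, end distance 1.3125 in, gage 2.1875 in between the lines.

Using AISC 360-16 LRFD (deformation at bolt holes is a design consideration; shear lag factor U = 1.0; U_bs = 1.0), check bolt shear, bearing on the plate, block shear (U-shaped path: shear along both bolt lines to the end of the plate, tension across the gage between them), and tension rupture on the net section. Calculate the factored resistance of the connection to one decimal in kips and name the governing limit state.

110.1 kips (net-section rupture governs)

Bolt shear: A_b = π(0.625)²/4 = 0.3068 in². φR_n = 0.75 × 68 × 0.3068 × 8 × 1 = 125.2 kips.
Bearing (0.5 in plate, F_u = 58 ksi): end bolts L_c = 1.3125 − 0.6875/2 = 0.96875, R_n = min(1.2×0.96875×0.5×58, 2.4×0.625×0.5×58) = 33.713 kips/bolt; interior L_c = 1.75 − 0.6875 = 1.0625, R_n = 36.975 kips/bolt. φR_n = 0.75 × (2×33.713 + 6×36.975) = 217.0 kips.
Block shear: shear path 2×[1.3125+3×1.75] = 2×6.5625 in, A_gv = 6.5625, A_nv = 2×(6.5625 − 3.5×0.75)×0.5 = 3.9375 in²; tension across gage: (2.1875 − 1×0.75)×0.5 = 0.71875 in². R_n = min(0.6×58×3.9375, 0.6×36×6.5625) + 1.0×58×0.71875 = min(137.03, 141.75) + 41.688 = 178.72 kips. φR_n = 0.75 × 178.72 = 134.0 kips.
Tension rupture (net): A_n = (6.5625 − 2×0.75)×0.5 = 2.5313 in² (U = 1.0, A_e = A_n). φR_n = 0.75 × 58 × 2.5313 = 110.1 kips.
Governing: min(125.2, 217.0, 134.0, 110.1) = 110.1 kips → net-section rupture.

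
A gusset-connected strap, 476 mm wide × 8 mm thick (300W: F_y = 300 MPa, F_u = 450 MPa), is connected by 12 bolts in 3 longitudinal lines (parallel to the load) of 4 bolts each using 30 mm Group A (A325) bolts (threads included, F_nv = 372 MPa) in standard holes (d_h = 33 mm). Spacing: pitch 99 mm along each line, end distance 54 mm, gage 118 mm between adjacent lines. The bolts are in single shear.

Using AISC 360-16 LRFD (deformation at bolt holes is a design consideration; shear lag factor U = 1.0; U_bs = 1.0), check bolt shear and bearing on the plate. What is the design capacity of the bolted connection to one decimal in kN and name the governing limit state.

Bolt shear: A_b = π(30)²/4 = 706.86 mm². φR_n = 0.75 × 372 × 706.86 × 12 × 1 = 2366.6 kN.
Bearing (8 mm plate, F_u = 450 MPa): end bolts L_c = 54 − 33/2 = 37.5, R_n = min(1.2×37.5×8×450, 2.4×30×8×450) = 162 kN/bolt; interior L_c = 99 − 33 = 66, R_n = 259.2 kN/bolt. φR_n = 0.75 × (3×162 + 9×259.2) = 2114.1 kN.
Governing: min(2366.6, 2114.1) = 2114.1 kN → bearing.

2114.1 kN (bearing governs)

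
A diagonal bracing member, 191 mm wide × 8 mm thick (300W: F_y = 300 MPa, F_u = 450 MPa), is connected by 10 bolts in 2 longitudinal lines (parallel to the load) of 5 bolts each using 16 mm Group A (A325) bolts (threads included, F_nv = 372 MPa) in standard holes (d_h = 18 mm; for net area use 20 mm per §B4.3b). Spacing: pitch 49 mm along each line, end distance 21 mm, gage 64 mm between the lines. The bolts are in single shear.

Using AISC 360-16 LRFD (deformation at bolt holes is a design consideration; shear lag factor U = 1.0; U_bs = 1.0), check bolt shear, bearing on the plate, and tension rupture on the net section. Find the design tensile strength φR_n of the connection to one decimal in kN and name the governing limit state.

407.7 kN (net-section rupture governs)

Bolt shear: A_b = π(16)²/4 = 201.06 mm². φR_n = 0.75 × 372 × 201.06 × 10 × 1 = 561.0 kN.
Bearing (8 mm plate, F_u = 450 MPa): end bolts L_c = 21 − 18/2 = 12, R_n = min(1.2×12×8×450, 2.4×16×8×450) = 51.84 kN/bolt; interior L_c = 49 − 18 = 31, R_n = 133.92 kN/bolt. φR_n = 0.75 × (2×51.84 + 8×133.92) = 881.3 kN.
Tension rupture (net): A_n = (191 − 2×20)×8 = 1208 mm² (U = 1.0, A_e = A_n). φR_n = 0.75 × 450 × 1208 = 407.7 kN.
Governing: min(561.0, 881.3, 407.7) = 407.7 kN → net-section rupture.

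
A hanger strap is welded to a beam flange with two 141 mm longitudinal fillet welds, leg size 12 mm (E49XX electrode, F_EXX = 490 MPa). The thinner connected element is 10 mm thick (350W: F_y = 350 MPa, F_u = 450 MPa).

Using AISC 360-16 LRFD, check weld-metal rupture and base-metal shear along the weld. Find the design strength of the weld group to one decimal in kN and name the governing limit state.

Weld metal: throat = 0.707×12 = 8.484 mm, L = 2×141 = 282 mm. φR_n = 0.75 × 0.6 × 490 × 8.484 × 282 = 527.5 kN.
Base metal shear (10 mm plate): yield φR_n = 1.0×0.6×350×10×282 = 592.2 kN; rupture φR_n = 0.75×0.6×450×10×282 = 571.1 kN; take 571.1 kN (rupture).
Governing: min(527.5, 571.1) = 527.5 kN → weld metal.

527.5 kN (weld metal governs)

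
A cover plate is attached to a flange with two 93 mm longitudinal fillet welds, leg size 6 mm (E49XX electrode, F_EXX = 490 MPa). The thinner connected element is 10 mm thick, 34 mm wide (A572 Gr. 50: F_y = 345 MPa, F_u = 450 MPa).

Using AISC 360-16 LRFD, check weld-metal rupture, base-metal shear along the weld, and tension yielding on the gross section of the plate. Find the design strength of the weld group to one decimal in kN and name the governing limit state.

105.6 kN (gross-section yield governs)

Weld metal: throat = 0.707×6 = 4.242 mm, L = 2×93 = 186 mm. φR_n = 0.75 × 0.6 × 490 × 4.242 × 186 = 174.0 kN.
Base metal shear (10 mm plate): yield φR_n = 1.0×0.6×345×10×186 = 385.0 kN; rupture φR_n = 0.75×0.6×450×10×186 = 376.7 kN; take 376.7 kN (rupture).
Tension yield (gross): A_g = 34×10 = 340 mm². φR_n = 0.90 × 345 × 340 = 105.6 kN.
Governing: min(174.0, 376.7, 105.6) = 105.6 kN → gross-section yield.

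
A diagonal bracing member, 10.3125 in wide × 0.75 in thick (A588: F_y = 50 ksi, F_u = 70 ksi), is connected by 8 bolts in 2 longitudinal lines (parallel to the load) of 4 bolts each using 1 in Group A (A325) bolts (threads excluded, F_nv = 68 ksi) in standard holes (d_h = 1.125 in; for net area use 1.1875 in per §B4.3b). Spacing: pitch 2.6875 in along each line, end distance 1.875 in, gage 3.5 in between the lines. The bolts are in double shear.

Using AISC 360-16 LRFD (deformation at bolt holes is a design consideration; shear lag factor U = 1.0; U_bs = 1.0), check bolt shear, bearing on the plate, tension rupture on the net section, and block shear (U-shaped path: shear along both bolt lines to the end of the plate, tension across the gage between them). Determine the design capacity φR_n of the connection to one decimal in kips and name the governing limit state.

312.5 kips (net-section rupture governs)

Bolt shear: A_b = π(1)²/4 = 0.7854 in². φR_n = 0.75 × 68 × 0.7854 × 8 × 2 = 640.9 kips.
Bearing (0.75 in plate, F_u = 70 ksi): end bolts L_c = 1.875 − 1.125/2 = 1.3125, R_n = min(1.2×1.3125×0.75×70, 2.4×1×0.75×70) = 82.688 kips/bolt; interior L_c = 2.6875 − 1.125 = 1.5625, R_n = 98.438 kips/bolt. φR_n = 0.75 × (2×82.688 + 6×98.438) = 567.0 kips.
Tension rupture (net): A_n = (10.3125 − 2×1.1875)×0.75 = 5.9531 in² (U = 1.0, A_e = A_n). φR_n = 0.75 × 70 × 5.9531 = 312.5 kips.
Block shear: shear path 2×[1.875+3×2.6875] = 2×9.9375 in, A_gv = 14.906, A_nv = 2×(9.9375 − 3.5×1.1875)×0.75 = 8.6719 in²; tension across gage: (3.5 − 1×1.1875)×0.75 = 1.7344 in². R_n = min(0.6×70×8.6719, 0.6×50×14.906) + 1.0×70×1.7344 = min(364.22, 447.18) + 121.41 = 485.63 kips. φR_n = 0.75 × 485.63 = 364.2 kips.
Governing: min(640.9, 567.0, 312.5, 364.2) = 312.5 kips → net-section rupture.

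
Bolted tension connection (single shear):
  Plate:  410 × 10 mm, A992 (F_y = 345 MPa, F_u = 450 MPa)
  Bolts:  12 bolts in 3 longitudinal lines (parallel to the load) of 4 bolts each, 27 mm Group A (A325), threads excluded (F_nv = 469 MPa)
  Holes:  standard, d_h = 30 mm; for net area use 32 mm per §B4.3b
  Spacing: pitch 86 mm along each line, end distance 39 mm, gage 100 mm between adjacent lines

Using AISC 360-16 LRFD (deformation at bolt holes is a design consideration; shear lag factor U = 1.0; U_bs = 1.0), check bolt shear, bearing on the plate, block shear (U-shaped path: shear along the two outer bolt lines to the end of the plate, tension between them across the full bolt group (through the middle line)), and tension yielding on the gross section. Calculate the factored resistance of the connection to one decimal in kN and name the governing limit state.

1208.3 kN (block shear governs)

Bolt shear: A_b = π(27)²/4 = 572.56 mm². φR_n = 0.75 × 469 × 572.56 × 12 × 1 = 2416.8 kN.
Bearing (10 mm plate, F_u = 450 MPa): end bolts L_c = 39 − 30/2 = 24, R_n = min(1.2×24×10×450, 2.4×27×10×450) = 129.6 kN/bolt; interior L_c = 86 − 30 = 56, R_n = 291.6 kN/bolt. φR_n = 0.75 × (3×129.6 + 9×291.6) = 2259.9 kN.
Block shear: shear path 2×[39+3×86] = 2×297 mm, A_gv = 5940, A_nv = 2×(297 − 3.5×32)×10 = 3700 mm²; tension across gage: (200 − 2×32)×10 = 1360 mm². R_n = min(0.6×450×3700, 0.6×345×5940) + 1.0×450×1360 = min(999, 1229.6) + 612 = 1611 kN. φR_n = 0.75 × 1611 = 1208.3 kN.
Tension yield (gross): A_g = 410×10 = 4100 mm². φR_n = 0.90 × 345 × 4100 = 1273.1 kN.
Governing: min(2416.8, 2259.9, 1208.3, 1273.1) = 1208.3 kN → block shear.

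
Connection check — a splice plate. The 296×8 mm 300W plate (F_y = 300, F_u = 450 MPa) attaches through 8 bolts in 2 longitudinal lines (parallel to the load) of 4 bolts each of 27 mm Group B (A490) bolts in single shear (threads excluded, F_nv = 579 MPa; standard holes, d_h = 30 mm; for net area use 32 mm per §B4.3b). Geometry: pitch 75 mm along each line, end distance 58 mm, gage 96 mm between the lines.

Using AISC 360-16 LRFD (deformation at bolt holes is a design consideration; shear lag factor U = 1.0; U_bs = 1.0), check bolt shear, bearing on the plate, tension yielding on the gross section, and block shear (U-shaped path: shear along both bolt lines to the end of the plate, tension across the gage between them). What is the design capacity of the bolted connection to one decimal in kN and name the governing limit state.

Bolt shear: A_b = π(27)²/4 = 572.56 mm². φR_n = 0.75 × 579 × 572.56 × 8 × 1 = 1989.1 kN.
Bearing (8 mm plate, F_u = 450 MPa): end bolts L_c = 58 − 30/2 = 43, R_n = min(1.2×43×8×450, 2.4×27×8×450) = 185.76 kN/bolt; interior L_c = 75 − 30 = 45, R_n = 194.4 kN/bolt. φR_n = 0.75 × (2×185.76 + 6×194.4) = 1153.4 kN.
Tension yield (gross): A_g = 296×8 = 2368 mm². φR_n = 0.90 × 300 × 2368 = 639.4 kN.
Block shear: shear path 2×[58+3×75] = 2×283 mm, A_gv = 4528, A_nv = 2×(283 − 3.5×32)×8 = 2736 mm²; tension across gage: (96 − 1×32)×8 = 512 mm². R_n = min(0.6×450×2736, 0.6×300×4528) + 1.0×450×512 = min(738.72, 815.04) + 230.4 = 969.12 kN. φR_n = 0.75 × 969.12 = 726.8 kN.
Governing: min(1989.1, 1153.4, 639.4, 726.8) = 639.4 kN → gross-section yield.

639.4 kN (gross-section yield governs)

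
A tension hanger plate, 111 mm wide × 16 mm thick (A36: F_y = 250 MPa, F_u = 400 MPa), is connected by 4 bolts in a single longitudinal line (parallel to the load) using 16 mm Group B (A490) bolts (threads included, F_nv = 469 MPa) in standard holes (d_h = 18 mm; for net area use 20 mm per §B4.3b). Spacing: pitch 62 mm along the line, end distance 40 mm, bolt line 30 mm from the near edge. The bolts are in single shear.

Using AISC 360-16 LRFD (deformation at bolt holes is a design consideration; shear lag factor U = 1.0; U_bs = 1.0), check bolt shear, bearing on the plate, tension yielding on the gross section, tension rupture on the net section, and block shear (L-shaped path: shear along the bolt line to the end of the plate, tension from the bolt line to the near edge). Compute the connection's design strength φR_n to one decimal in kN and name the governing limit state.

282.9 kN (bolt shear governs)

Bolt shear: A_b = π(16)²/4 = 201.06 mm². φR_n = 0.75 × 469 × 201.06 × 4 × 1 = 282.9 kN.
Bearing (16 mm plate, F_u = 400 MPa): end bolts L_c = 40 − 18/2 = 31, R_n = min(1.2×31×16×400, 2.4×16×16×400) = 238.08 kN/bolt; interior L_c = 62 − 18 = 44, R_n = 245.76 kN/bolt. φR_n = 0.75 × (1×238.08 + 3×245.76) = 731.5 kN.
Tension yield (gross): A_g = 111×16 = 1776 mm². φR_n = 0.90 × 250 × 1776 = 399.6 kN.
Tension rupture (net): A_n = (111 − 1×20)×16 = 1456 mm² (U = 1.0, A_e = A_n). φR_n = 0.75 × 400 × 1456 = 436.8 kN.
Block shear: shear path 1×[40+3×62] = 1×226 mm, A_gv = 3616, A_nv = 1×(226 − 3.5×20)×16 = 2496 mm²; tension to near edge: (30 − 0.5×20)×16 = 320 mm². R_n = min(0.6×400×2496, 0.6×250×3616) + 1.0×400×320 = min(599.04, 542.4) + 128 = 670.4 kN. φR_n = 0.75 × 670.4 = 502.8 kN.
Governing: min(282.9, 731.5, 399.6, 436.8, 502.8) = 282.9 kN → bolt shear.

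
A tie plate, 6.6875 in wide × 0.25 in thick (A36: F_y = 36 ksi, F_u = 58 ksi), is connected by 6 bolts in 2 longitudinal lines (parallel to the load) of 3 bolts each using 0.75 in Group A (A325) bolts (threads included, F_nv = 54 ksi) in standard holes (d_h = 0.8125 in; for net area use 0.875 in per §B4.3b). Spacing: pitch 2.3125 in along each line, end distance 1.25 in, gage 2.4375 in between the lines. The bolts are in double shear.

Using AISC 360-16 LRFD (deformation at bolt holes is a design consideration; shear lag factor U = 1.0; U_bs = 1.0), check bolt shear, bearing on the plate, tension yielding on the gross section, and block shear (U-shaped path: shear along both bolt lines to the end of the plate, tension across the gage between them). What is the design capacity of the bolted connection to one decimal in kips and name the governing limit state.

Bolt shear: A_b = π(0.75)²/4 = 0.44179 in². φR_n = 0.75 × 54 × 0.44179 × 6 × 2 = 214.7 kips.
Bearing (0.25 in plate, F_u = 58 ksi): end bolts L_c = 1.25 − 0.8125/2 = 0.84375, R_n = min(1.2×0.84375×0.25×58, 2.4×0.75×0.25×58) = 14.681 kips/bolt; interior L_c = 2.3125 − 0.8125 = 1.5, R_n = 26.1 kips/bolt. φR_n = 0.75 × (2×14.681 + 4×26.1) = 100.3 kips.
Tension yield (gross): A_g = 6.6875×0.25 = 1.6719 in². φR_n = 0.90 × 36 × 1.6719 = 54.2 kips.
Block shear: shear path 2×[1.25+2×2.3125] = 2×5.875 in, A_gv = 2.9375, A_nv = 2×(5.875 − 2.5×0.875)×0.25 = 1.8438 in²; tension across gage: (2.4375 − 1×0.875)×0.25 = 0.39063 in². R_n = min(0.6×58×1.8438, 0.6×36×2.9375) + 1.0×58×0.39063 = min(64.164, 63.45) + 22.657 = 86.107 kips. φR_n = 0.75 × 86.107 = 64.6 kips.
Governing: min(214.7, 100.3, 54.2, 64.6) = 54.2 kips → gross-section yield.

54.2 kips (gross-section yield governs)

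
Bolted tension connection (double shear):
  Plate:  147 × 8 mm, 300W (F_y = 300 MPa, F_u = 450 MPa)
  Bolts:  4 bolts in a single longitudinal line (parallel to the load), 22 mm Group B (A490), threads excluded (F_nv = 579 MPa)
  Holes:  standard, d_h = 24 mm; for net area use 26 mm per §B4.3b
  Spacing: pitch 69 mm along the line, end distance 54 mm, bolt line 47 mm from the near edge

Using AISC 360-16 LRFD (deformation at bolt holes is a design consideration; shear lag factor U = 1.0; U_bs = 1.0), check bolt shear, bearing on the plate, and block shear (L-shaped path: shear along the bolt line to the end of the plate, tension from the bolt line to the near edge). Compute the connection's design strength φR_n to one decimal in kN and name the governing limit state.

367.2 kN (block shear governs)

Bolt shear: A_b = π(22)²/4 = 380.13 mm². φR_n = 0.75 × 579 × 380.13 × 4 × 2 = 1320.6 kN.
Bearing (8 mm plate, F_u = 450 MPa): end bolts L_c = 54 − 24/2 = 42, R_n = min(1.2×42×8×450, 2.4×22×8×450) = 181.44 kN/bolt; interior L_c = 69 − 24 = 45, R_n = 190.08 kN/bolt. φR_n = 0.75 × (1×181.44 + 3×190.08) = 563.8 kN.
Block shear: shear path 1×[54+3×69] = 1×261 mm, A_gv = 2088, A_nv = 1×(261 − 3.5×26)×8 = 1360 mm²; tension to near edge: (47 − 0.5×26)×8 = 272 mm². R_n = min(0.6×450×1360, 0.6×300×2088) + 1.0×450×272 = min(367.2, 375.84) + 122.4 = 489.6 kN. φR_n = 0.75 × 489.6 = 367.2 kN.
Governing: min(1320.6, 563.8, 367.2) = 367.2 kN → block shear.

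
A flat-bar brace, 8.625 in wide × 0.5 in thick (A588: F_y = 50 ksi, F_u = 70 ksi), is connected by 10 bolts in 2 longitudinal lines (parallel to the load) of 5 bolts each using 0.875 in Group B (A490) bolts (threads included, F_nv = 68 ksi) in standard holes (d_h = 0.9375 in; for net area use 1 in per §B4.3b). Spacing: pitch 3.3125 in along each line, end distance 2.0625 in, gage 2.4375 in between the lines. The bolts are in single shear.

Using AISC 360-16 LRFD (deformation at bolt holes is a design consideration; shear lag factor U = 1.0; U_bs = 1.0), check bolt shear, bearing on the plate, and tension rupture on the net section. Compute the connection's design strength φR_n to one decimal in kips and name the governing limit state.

Bolt shear: A_b = π(0.875)²/4 = 0.60132 in². φR_n = 0.75 × 68 × 0.60132 × 10 × 1 = 306.7 kips.
Bearing (0.5 in plate, F_u = 70 ksi): end bolts L_c = 2.0625 − 0.9375/2 = 1.59375, R_n = min(1.2×1.59375×0.5×70, 2.4×0.875×0.5×70) = 66.938 kips/bolt; interior L_c = 3.3125 − 0.9375 = 2.375, R_n = 73.5 kips/bolt. φR_n = 0.75 × (2×66.938 + 8×73.5) = 541.4 kips.
Tension rupture (net): A_n = (8.625 − 2×1)×0.5 = 3.3125 in² (U = 1.0, A_e = A_n). φR_n = 0.75 × 70 × 3.3125 = 173.9 kips.
Governing: min(306.7, 541.4, 173.9) = 173.9 kips → net-section rupture.

173.9 kips (net-section rupture governs)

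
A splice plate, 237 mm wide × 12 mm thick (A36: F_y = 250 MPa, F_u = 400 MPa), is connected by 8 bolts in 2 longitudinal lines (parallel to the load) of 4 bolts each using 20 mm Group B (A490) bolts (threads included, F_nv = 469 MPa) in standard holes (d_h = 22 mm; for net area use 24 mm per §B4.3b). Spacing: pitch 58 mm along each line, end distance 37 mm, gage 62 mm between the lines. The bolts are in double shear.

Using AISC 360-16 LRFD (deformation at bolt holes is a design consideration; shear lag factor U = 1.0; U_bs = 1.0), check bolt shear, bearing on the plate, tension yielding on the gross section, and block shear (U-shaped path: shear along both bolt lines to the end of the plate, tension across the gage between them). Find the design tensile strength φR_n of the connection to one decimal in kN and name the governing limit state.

639.9 kN (gross-section yield governs)

Bolt shear: A_b = π(20)²/4 = 314.16 mm². φR_n = 0.75 × 469 × 314.16 × 8 × 2 = 1768.1 kN.
Bearing (12 mm plate, F_u = 400 MPa): end bolts L_c = 37 − 22/2 = 26, R_n = min(1.2×26×12×400, 2.4×20×12×400) = 149.76 kN/bolt; interior L_c = 58 − 22 = 36, R_n = 207.36 kN/bolt. φR_n = 0.75 × (2×149.76 + 6×207.36) = 1157.8 kN.
Tension yield (gross): A_g = 237×12 = 2844 mm². φR_n = 0.90 × 250 × 2844 = 639.9 kN.
Block shear: shear path 2×[37+3×58] = 2×211 mm, A_gv = 5064, A_nv = 2×(211 − 3.5×24)×12 = 3048 mm²; tension across gage: (62 − 1×24)×12 = 456 mm². R_n = min(0.6×400×3048, 0.6×250×5064) + 1.0×400×456 = min(731.52, 759.6) + 182.4 = 913.92 kN. φR_n = 0.75 × 913.92 = 685.4 kN.
Governing: min(1768.1, 1157.8, 639.9, 685.4) = 639.9 kN → gross-section yield.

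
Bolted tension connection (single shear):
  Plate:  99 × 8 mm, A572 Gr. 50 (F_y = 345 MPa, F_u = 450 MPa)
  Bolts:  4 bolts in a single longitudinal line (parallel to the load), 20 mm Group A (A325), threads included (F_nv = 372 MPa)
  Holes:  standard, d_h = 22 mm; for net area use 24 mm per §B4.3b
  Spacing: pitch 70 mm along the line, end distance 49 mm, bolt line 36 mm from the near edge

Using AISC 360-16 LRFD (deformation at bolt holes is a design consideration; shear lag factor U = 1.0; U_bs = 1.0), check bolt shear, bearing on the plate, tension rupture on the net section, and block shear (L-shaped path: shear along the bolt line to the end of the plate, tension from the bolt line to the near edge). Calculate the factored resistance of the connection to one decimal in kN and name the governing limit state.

Bolt shear: A_b = π(20)²/4 = 314.16 mm². φR_n = 0.75 × 372 × 314.16 × 4 × 1 = 350.6 kN.
Bearing (8 mm plate, F_u = 450 MPa): end bolts L_c = 49 − 22/2 = 38, R_n = min(1.2×38×8×450, 2.4×20×8×450) = 164.16 kN/bolt; interior L_c = 70 − 22 = 48, R_n = 172.8 kN/bolt. φR_n = 0.75 × (1×164.16 + 3×172.8) = 511.9 kN.
Tension rupture (net): A_n = (99 − 1×24)×8 = 600 mm² (U = 1.0, A_e = A_n). φR_n = 0.75 × 450 × 600 = 202.5 kN.
Block shear: shear path 1×[49+3×70] = 1×259 mm, A_gv = 2072, A_nv = 1×(259 − 3.5×24)×8 = 1400 mm²; tension to near edge: (36 − 0.5×24)×8 = 192 mm². R_n = min(0.6×450×1400, 0.6×345×2072) + 1.0×450×192 = min(378, 428.9) + 86.4 = 464.4 kN. φR_n = 0.75 × 464.4 = 348.3 kN.
Governing: min(350.6, 511.9, 202.5, 348.3) = 202.5 kN → net-section rupture.

202.5 kN (net-section rupture governs)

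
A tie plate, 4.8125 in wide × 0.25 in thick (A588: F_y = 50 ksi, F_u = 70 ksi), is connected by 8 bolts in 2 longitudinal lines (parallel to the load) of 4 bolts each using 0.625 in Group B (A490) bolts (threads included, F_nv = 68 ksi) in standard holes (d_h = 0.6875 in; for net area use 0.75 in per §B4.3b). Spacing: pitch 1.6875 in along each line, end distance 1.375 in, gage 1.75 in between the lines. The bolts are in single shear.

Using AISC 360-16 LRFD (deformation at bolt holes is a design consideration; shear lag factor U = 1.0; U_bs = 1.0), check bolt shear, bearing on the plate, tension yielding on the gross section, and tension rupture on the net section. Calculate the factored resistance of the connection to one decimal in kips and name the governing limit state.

Bolt shear: A_b = π(0.625)²/4 = 0.3068 in². φR_n = 0.75 × 68 × 0.3068 × 8 × 1 = 125.2 kips.
Bearing (0.25 in plate, F_u = 70 ksi): end bolts L_c = 1.375 − 0.6875/2 = 1.03125, R_n = min(1.2×1.03125×0.25×70, 2.4×0.625×0.25×70) = 21.656 kips/bolt; interior L_c = 1.6875 − 0.6875 = 1, R_n = 21 kips/bolt. φR_n = 0.75 × (2×21.656 + 6×21) = 127.0 kips.
Tension yield (gross): A_g = 4.8125×0.25 = 1.2031 in². φR_n = 0.90 × 50 × 1.2031 = 54.1 kips.
Tension rupture (net): A_n = (4.8125 − 2×0.75)×0.25 = 0.82813 in² (U = 1.0, A_e = A_n). φR_n = 0.75 × 70 × 0.82813 = 43.5 kips.
Governing: min(125.2, 127.0, 54.1, 43.5) = 43.5 kips → net-section rupture.

43.5 kips (net-section rupture governs)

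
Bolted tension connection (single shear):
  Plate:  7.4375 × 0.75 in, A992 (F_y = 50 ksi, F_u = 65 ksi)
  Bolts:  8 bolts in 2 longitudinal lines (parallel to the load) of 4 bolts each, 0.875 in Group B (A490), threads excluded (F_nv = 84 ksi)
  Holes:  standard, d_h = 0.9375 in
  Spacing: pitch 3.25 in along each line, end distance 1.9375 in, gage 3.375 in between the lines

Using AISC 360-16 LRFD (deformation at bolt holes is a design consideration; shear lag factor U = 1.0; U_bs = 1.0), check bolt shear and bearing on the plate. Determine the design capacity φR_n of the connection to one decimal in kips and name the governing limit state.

Bolt shear: A_b = π(0.875)²/4 = 0.60132 in². φR_n = 0.75 × 84 × 0.60132 × 8 × 1 = 303.1 kips.
Bearing (0.75 in plate, F_u = 65 ksi): end bolts L_c = 1.9375 − 0.9375/2 = 1.46875, R_n = min(1.2×1.46875×0.75×65, 2.4×0.875×0.75×65) = 85.922 kips/bolt; interior L_c = 3.25 − 0.9375 = 2.3125, R_n = 102.38 kips/bolt. φR_n = 0.75 × (2×85.922 + 6×102.38) = 589.6 kips.
Governing: min(303.1, 589.6) = 303.1 kips → bolt shear.

303.1 kips (bolt shear governs)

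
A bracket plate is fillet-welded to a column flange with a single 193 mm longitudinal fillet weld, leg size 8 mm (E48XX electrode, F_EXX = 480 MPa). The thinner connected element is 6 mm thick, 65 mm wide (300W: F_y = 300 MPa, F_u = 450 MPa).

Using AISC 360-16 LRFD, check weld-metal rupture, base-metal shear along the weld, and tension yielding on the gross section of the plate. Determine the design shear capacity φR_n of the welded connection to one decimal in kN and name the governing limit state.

Weld metal: throat = 0.707×8 = 5.656 mm, L = 193 mm. φR_n = 0.75 × 0.6 × 480 × 5.656 × 193 = 235.8 kN.
Base metal shear (6 mm plate): yield φR_n = 1.0×0.6×300×6×193 = 208.4 kN; rupture φR_n = 0.75×0.6×450×6×193 = 234.5 kN; take 208.4 kN (yield).
Tension yield (gross): A_g = 65×6 = 390 mm². φR_n = 0.90 × 300 × 390 = 105.3 kN.
Governing: min(235.8, 208.4, 105.3) = 105.3 kN → gross-section yield.

105.3 kN (gross-section yield governs)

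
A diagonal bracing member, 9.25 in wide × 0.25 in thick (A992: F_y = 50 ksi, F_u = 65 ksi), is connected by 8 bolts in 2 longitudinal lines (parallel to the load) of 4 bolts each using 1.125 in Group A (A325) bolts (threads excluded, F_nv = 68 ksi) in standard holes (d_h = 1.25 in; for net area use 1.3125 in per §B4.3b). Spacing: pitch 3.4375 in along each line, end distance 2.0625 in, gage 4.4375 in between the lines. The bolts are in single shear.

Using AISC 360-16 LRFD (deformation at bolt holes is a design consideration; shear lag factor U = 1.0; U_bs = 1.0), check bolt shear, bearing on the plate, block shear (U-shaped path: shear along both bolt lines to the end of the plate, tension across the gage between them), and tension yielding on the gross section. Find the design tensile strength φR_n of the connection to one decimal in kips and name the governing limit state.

104.1 kips (gross-section yield governs)

Bolt shear: A_b = π(1.125)²/4 = 0.99402 in². φR_n = 0.75 × 68 × 0.99402 × 8 × 1 = 405.6 kips.
Bearing (0.25 in plate, F_u = 65 ksi): end bolts L_c = 2.0625 − 1.25/2 = 1.4375, R_n = min(1.2×1.4375×0.25×65, 2.4×1.125×0.25×65) = 28.031 kips/bolt; interior L_c = 3.4375 − 1.25 = 2.1875, R_n = 42.656 kips/bolt. φR_n = 0.75 × (2×28.031 + 6×42.656) = 234.0 kips.
Block shear: shear path 2×[2.0625+3×3.4375] = 2×12.375 in, A_gv = 6.1875, A_nv = 2×(12.375 − 3.5×1.3125)×0.25 = 3.8906 in²; tension across gage: (4.4375 − 1×1.3125)×0.25 = 0.78125 in². R_n = min(0.6×65×3.8906, 0.6×50×6.1875) + 1.0×65×0.78125 = min(151.73, 185.63) + 50.781 = 202.51 kips. φR_n = 0.75 × 202.51 = 151.9 kips.
Tension yield (gross): A_g = 9.25×0.25 = 2.3125 in². φR_n = 0.90 × 50 × 2.3125 = 104.1 kips.
Governing: min(405.6, 234.0, 151.9, 104.1) = 104.1 kips → gross-section yield.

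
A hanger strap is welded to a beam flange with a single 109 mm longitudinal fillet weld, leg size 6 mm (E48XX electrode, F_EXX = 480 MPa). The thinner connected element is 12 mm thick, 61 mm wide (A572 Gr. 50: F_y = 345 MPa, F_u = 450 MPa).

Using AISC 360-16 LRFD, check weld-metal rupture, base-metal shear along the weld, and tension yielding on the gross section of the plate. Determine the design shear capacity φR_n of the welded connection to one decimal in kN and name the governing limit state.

99.9 kN (weld metal governs)

Weld metal: throat = 0.707×6 = 4.242 mm, L = 109 mm. φR_n = 0.75 × 0.6 × 480 × 4.242 × 109 = 99.9 kN.
Base metal shear (12 mm plate): yield φR_n = 1.0×0.6×345×12×109 = 270.8 kN; rupture φR_n = 0.75×0.6×450×12×109 = 264.9 kN; take 264.9 kN (rupture).
Tension yield (gross): A_g = 61×12 = 732 mm². φR_n = 0.90 × 345 × 732 = 227.3 kN.
Governing: min(99.9, 264.9, 227.3) = 99.9 kN → weld metal.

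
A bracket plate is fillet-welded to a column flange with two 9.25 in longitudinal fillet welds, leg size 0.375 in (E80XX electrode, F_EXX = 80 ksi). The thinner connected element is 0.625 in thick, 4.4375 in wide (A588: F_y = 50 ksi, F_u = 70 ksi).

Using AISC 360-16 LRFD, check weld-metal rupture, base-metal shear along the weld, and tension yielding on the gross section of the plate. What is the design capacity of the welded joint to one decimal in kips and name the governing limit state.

124.8 kips (gross-section yield governs)

Weld metal: throat = 0.707×0.375 = 0.26513 in, L = 2×9.25 = 18.5 in. φR_n = 0.75 × 0.6 × 80 × 0.26513 × 18.5 = 176.6 kips.
Base metal shear (0.625 in plate): yield φR_n = 1.0×0.6×50×0.625×18.5 = 346.9 kips; rupture φR_n = 0.75×0.6×70×0.625×18.5 = 364.2 kips; take 346.9 kips (yield).
Tension yield (gross): A_g = 4.4375×0.625 = 2.7734 in². φR_n = 0.90 × 50 × 2.7734 = 124.8 kips.
Governing: min(176.6, 346.9, 124.8) = 124.8 kips → gross-section yield.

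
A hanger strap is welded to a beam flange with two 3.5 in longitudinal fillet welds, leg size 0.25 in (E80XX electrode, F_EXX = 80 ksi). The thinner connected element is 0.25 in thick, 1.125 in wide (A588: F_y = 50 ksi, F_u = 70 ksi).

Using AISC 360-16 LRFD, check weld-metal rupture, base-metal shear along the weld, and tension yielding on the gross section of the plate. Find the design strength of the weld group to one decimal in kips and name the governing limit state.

12.7 kips (gross-section yield governs)

Weld metal: throat = 0.707×0.25 = 0.17675 in, L = 2×3.5 = 7 in. φR_n = 0.75 × 0.6 × 80 × 0.17675 × 7 = 44.5 kips.
Base metal shear (0.25 in plate): yield φR_n = 1.0×0.6×50×0.25×7 = 52.5 kips; rupture φR_n = 0.75×0.6×70×0.25×7 = 55.1 kips; take 52.5 kips (yield).
Tension yield (gross): A_g = 1.125×0.25 = 0.28125 in². φR_n = 0.90 × 50 × 0.28125 = 12.7 kips.
Governing: min(44.5, 52.5, 12.7) = 12.7 kips → gross-section yield.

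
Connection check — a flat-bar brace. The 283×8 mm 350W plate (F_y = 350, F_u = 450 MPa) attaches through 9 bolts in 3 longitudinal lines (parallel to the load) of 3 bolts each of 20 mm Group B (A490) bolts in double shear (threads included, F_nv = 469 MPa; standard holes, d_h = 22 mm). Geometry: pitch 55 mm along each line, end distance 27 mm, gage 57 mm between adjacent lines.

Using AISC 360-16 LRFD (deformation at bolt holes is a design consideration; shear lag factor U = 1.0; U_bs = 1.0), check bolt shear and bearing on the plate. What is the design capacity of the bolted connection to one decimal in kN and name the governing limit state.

797.0 kN (bearing governs)

Bolt shear: A_b = π(20)²/4 = 314.16 mm². φR_n = 0.75 × 469 × 314.16 × 9 × 2 = 1989.1 kN.
Bearing (8 mm plate, F_u = 450 MPa): end bolts L_c = 27 − 22/2 = 16, R_n = min(1.2×16×8×450, 2.4×20×8×450) = 69.12 kN/bolt; interior L_c = 55 − 22 = 33, R_n = 142.56 kN/bolt. φR_n = 0.75 × (3×69.12 + 6×142.56) = 797.0 kN.
Governing: min(1989.1, 797.0) = 797.0 kN → bearing.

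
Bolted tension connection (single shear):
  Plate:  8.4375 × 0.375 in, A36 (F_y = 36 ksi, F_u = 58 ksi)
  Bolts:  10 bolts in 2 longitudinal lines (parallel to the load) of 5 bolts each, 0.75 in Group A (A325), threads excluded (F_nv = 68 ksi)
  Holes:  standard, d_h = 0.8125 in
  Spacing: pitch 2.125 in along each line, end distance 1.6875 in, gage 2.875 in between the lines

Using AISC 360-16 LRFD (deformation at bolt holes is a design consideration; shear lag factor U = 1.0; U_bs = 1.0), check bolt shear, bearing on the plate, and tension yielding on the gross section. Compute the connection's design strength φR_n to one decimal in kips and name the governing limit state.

Bolt shear: A_b = π(0.75)²/4 = 0.44179 in². φR_n = 0.75 × 68 × 0.44179 × 10 × 1 = 225.3 kips.
Bearing (0.375 in plate, F_u = 58 ksi): end bolts L_c = 1.6875 − 0.8125/2 = 1.28125, R_n = min(1.2×1.28125×0.375×58, 2.4×0.75×0.375×58) = 33.441 kips/bolt; interior L_c = 2.125 − 0.8125 = 1.3125, R_n = 34.256 kips/bolt. φR_n = 0.75 × (2×33.441 + 8×34.256) = 255.7 kips.
Tension yield (gross): A_g = 8.4375×0.375 = 3.1641 in². φR_n = 0.90 × 36 × 3.1641 = 102.5 kips.
Governing: min(225.3, 255.7, 102.5) = 102.5 kips → gross-section yield.

102.5 kips (gross-section yield governs)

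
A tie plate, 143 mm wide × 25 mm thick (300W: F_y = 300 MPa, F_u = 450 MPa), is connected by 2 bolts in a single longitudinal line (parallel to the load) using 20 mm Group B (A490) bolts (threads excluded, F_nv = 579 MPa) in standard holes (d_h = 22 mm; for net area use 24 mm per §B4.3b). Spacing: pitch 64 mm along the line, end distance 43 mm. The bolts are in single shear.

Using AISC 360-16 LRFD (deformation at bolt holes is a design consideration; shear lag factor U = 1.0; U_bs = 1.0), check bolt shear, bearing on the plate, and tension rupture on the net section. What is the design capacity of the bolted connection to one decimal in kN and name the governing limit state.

272.8 kN (bolt shear governs)

Bolt shear: A_b = π(20)²/4 = 314.16 mm². φR_n = 0.75 × 579 × 314.16 × 2 × 1 = 272.8 kN.
Bearing (25 mm plate, F_u = 450 MPa): end bolts L_c = 43 − 22/2 = 32, R_n = min(1.2×32×25×450, 2.4×20×25×450) = 432 kN/bolt; interior L_c = 64 − 22 = 42, R_n = 540 kN/bolt. φR_n = 0.75 × (1×432 + 1×540) = 729.0 kN.
Tension rupture (net): A_n = (143 − 1×24)×25 = 2975 mm² (U = 1.0, A_e = A_n). φR_n = 0.75 × 450 × 2975 = 1004.1 kN.
Governing: min(272.8, 729.0, 1004.1) = 272.8 kN → bolt shear.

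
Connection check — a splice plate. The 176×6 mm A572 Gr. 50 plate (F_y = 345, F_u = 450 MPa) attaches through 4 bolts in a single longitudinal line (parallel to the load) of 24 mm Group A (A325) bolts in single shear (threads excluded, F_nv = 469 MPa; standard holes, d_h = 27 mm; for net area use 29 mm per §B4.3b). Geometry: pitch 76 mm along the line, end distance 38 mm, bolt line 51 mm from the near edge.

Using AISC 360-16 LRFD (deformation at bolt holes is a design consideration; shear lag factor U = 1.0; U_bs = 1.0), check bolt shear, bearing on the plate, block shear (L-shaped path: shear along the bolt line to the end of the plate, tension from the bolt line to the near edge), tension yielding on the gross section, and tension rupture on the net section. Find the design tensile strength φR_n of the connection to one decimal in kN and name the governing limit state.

273.8 kN (block shear governs)

Bolt shear: A_b = π(24)²/4 = 452.39 mm². φR_n = 0.75 × 469 × 452.39 × 4 × 1 = 636.5 kN.
Bearing (6 mm plate, F_u = 450 MPa): end bolts L_c = 38 − 27/2 = 24.5, R_n = min(1.2×24.5×6×450, 2.4×24×6×450) = 79.38 kN/bolt; interior L_c = 76 − 27 = 49, R_n = 155.52 kN/bolt. φR_n = 0.75 × (1×79.38 + 3×155.52) = 409.5 kN.
Block shear: shear path 1×[38+3×76] = 1×266 mm, A_gv = 1596, A_nv = 1×(266 − 3.5×29)×6 = 987 mm²; tension to near edge: (51 − 0.5×29)×6 = 219 mm². R_n = min(0.6×450×987, 0.6×345×1596) + 1.0×450×219 = min(266.49, 330.37) + 98.55 = 365.04 kN. φR_n = 0.75 × 365.04 = 273.8 kN.
Tension yield (gross): A_g = 176×6 = 1056 mm². φR_n = 0.90 × 345 × 1056 = 327.9 kN.
Tension rupture (net): A_n = (176 − 1×29)×6 = 882 mm² (U = 1.0, A_e = A_n). φR_n = 0.75 × 450 × 882 = 297.7 kN.
Governing: min(636.5, 409.5, 273.8, 327.9, 297.7) = 273.8 kN → block shear.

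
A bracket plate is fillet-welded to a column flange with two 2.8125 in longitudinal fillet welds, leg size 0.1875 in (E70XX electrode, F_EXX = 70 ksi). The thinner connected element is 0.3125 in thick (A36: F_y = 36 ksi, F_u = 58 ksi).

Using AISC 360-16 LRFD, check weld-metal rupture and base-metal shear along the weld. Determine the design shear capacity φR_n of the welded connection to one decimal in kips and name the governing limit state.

23.5 kips (weld metal governs)

Weld metal: throat = 0.707×0.1875 = 0.13256 in, L = 2×2.8125 = 5.625 in. φR_n = 0.75 × 0.6 × 70 × 0.13256 × 5.625 = 23.5 kips.
Base metal shear (0.3125 in plate): yield φR_n = 1.0×0.6×36×0.3125×5.625 = 38.0 kips; rupture φR_n = 0.75×0.6×58×0.3125×5.625 = 45.9 kips; take 38.0 kips (yield).
Governing: min(23.5, 38.0) = 23.5 kips → weld metal.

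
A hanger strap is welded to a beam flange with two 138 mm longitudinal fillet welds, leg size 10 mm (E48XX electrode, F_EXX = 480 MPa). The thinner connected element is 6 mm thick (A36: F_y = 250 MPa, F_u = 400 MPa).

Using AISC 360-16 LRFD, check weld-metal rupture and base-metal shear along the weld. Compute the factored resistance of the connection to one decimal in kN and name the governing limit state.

248.4 kN (base-metal shear governs)

Weld metal: throat = 0.707×10 = 7.07 mm, L = 2×138 = 276 mm. φR_n = 0.75 × 0.6 × 480 × 7.07 × 276 = 421.5 kN.
Base metal shear (6 mm plate): yield φR_n = 1.0×0.6×250×6×276 = 248.4 kN; rupture φR_n = 0.75×0.6×400×6×276 = 298.1 kN; take 248.4 kN (yield).
Governing: min(421.5, 248.4) = 248.4 kN → base-metal shear.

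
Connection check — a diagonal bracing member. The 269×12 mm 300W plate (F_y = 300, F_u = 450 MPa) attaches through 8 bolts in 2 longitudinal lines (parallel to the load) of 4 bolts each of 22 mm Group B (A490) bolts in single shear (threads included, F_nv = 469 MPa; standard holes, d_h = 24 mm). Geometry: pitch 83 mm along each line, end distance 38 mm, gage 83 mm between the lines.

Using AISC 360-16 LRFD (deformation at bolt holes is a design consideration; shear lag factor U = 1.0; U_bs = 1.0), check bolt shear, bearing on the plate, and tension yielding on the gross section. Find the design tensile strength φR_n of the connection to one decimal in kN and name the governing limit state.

Bolt shear: A_b = π(22)²/4 = 380.13 mm². φR_n = 0.75 × 469 × 380.13 × 8 × 1 = 1069.7 kN.
Bearing (12 mm plate, F_u = 450 MPa): end bolts L_c = 38 − 24/2 = 26, R_n = min(1.2×26×12×450, 2.4×22×12×450) = 168.48 kN/bolt; interior L_c = 83 − 24 = 59, R_n = 285.12 kN/bolt. φR_n = 0.75 × (2×168.48 + 6×285.12) = 1535.8 kN.
Tension yield (gross): A_g = 269×12 = 3228 mm². φR_n = 0.90 × 300 × 3228 = 871.6 kN.
Governing: min(1069.7, 1535.8, 871.6) = 871.6 kN → gross-section yield.

871.6 kN (gross-section yield governs)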